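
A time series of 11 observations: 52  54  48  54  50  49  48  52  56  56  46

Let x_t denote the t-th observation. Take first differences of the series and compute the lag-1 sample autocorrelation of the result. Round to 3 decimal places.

First differences Δx: 2, -6, 6, -4, -1, -1, 4, 4, 0, -10
Mean of differences = -0.6000
Numerator Σ(Δx_t−Δx̄)(Δx_{t+1}−Δx̄) = -54.1600
Denominator Σ(Δx_t−Δx̄)² = 222.4000
r_1(Δx) = -54.1600 / 222.4000 = -0.244

-0.244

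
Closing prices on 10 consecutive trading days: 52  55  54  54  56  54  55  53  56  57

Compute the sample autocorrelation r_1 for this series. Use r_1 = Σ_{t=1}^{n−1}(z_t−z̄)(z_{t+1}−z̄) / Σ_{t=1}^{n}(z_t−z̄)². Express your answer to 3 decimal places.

-0.116

Mean z̄ = (52 + 55 + 54 + 54 + 56 + 54 + 55 + 53 + 56 + 57)/10 = 54.6000
Numerator Σ_{t=1}^{9}(z_t−z̄)(z_{t+1}−z̄) = -2.3600
Denominator Σ(z_t−z̄)² = 20.4000
r_1 = -2.3600 / 20.4000 = -0.116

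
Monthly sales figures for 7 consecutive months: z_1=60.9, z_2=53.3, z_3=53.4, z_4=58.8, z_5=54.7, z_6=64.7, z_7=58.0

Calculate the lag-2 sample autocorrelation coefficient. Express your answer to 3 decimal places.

0.009

Mean z̄ = (60.9 + 53.3 + 53.4 + 58.8 + 54.7 + 64.7 + 58.0)/7 = 57.6857
Deviations from mean: 3.2143, -4.3857, -4.2857, 1.1143, -2.9857, 7.0143, 0.3143
Σ(z_t−z̄)(z_{t+2}−z̄) = (-13.7755) + (-4.8869) + (12.7959) + (7.8159) + (-0.9384) = 1.0110
Denominator Σ(z_t−z̄)² = 107.3886
r_2 = 1.0110 / 107.3886 = 0.009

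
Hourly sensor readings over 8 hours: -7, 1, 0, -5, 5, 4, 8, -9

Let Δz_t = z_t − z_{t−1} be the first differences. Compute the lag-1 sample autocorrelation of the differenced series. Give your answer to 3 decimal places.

First differences Δz: 8, -1, -5, 10, -1, 4, -17
Mean of differences = -0.2857
Numerator Σ(Δz_t−Δz̄)(Δz_{t+1}−Δz̄) = -133.0816
Denominator Σ(Δz_t−Δz̄)² = 495.4286
r_1(Δz) = -133.0816 / 495.4286 = -0.269

-0.269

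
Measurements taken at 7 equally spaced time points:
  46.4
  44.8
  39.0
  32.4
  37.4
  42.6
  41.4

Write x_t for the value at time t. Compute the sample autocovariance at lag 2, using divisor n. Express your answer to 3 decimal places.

-8.276

Mean x̄ = (46.4 + 44.8 + 39.0 + 32.4 + 37.4 + 42.6 + 41.4)/7 = 40.5714
Deviations: 5.8286, 4.2286, -1.5714, -8.1714, -3.1714, 2.0286, 0.8286
Σ_{t=1}^{5}(x_t−x̄)(x_{t+2}−x̄) = -57.9331
γ_2 = -57.9331 / 7 = -8.276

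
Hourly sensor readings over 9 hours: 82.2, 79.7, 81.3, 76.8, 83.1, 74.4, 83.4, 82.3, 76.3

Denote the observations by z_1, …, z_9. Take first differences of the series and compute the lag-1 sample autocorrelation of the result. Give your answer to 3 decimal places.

-0.676

First differences Δz: -2.5, 1.6, -4.5, 6.3, -8.7, 9.0, -1.1, -6.0
Mean of differences = -0.7375
Numerator Σ(Δz_t−Δz̄)(Δz_{t+1}−Δz̄) = -174.5864
Denominator Σ(Δz_t−Δz̄)² = 258.2988
r_1(Δz) = -174.5864 / 258.2988 = -0.676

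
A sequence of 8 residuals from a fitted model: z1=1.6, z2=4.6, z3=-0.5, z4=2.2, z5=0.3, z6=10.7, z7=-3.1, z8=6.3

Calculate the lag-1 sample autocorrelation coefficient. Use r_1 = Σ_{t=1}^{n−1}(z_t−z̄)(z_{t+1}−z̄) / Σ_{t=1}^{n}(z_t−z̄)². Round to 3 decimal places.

-0.697

Mean z̄ = (1.6 + 4.6 − 0.5 + 2.2 + 0.3 + 10.7 − 3.1 + 6.3)/8 = 2.7625
Deviations from mean: -1.1625, 1.8375, -3.2625, -0.5625, -2.4625, 7.9375, -5.8625, 3.5375
Σ(z_t−z̄)(z_{t+1}−z̄) = (-2.1361) + (-5.9948) + (1.8352) + (1.3852) + (-19.5461) + (-46.5336) + (-20.7386) = -91.7289
Denominator Σ(z_t−z̄)² = 131.6388
r_1 = -91.7289 / 131.6388 = -0.697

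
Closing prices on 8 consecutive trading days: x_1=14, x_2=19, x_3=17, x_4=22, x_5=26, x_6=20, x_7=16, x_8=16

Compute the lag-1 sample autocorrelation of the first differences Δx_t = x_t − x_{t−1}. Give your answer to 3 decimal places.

0.006

First differences Δx: 5, -2, 5, 4, -6, -4, 0
Mean of differences = 0.2857
Numerator Σ(Δx_t−Δx̄)(Δx_{t+1}−Δx̄) = 0.7755
Denominator Σ(Δx_t−Δx̄)² = 121.4286
r_1(Δx) = 0.7755 / 121.4286 = 0.006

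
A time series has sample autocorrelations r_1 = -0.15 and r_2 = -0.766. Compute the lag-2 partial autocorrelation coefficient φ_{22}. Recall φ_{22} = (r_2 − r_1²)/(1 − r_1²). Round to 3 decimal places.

φ_{22} = (r_2 − r_1²) / (1 − r_1²)
r_1² = (-0.15)² = 0.0225
Numerator = -0.766 − 0.0225 = -0.7885; denominator = 1 − 0.0225 = 0.9775
φ_{22} = -0.7885 / 0.9775 = -0.807

-0.807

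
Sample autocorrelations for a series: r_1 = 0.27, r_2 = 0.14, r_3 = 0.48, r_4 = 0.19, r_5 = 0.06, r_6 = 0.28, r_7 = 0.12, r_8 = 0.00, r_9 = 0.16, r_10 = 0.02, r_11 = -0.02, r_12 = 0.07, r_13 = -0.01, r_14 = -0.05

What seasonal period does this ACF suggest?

The largest autocorrelation is r_3 = 0.48, with a weaker echo at lag 6 (0.28); the remaining lags stay at or below 0.27. The elevated value at lag 1 (0.27), dropping to 0.14 at lag 2, reflects decaying short-term dependence rather than seasonality.
The dominant spike at lag 3 indicates a seasonal period of 3.

3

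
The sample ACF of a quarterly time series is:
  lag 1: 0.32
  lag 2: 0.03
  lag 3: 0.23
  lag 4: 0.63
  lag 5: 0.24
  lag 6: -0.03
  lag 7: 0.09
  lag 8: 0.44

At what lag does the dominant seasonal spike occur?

The largest autocorrelation is r_4 = 0.63, with a weaker echo at lag 8 (0.44); the remaining lags stay at or below 0.32. The elevated value at lag 1 (0.32), dropping to 0.03 at lag 2, reflects decaying short-term dependence rather than seasonality.
The dominant spike at lag 4 indicates a seasonal period of 4.

4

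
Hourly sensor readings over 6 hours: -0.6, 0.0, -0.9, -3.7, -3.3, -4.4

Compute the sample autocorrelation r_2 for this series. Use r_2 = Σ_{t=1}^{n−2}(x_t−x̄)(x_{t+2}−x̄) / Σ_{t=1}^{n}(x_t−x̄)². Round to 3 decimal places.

0.038

Mean x̄ = (-0.6 + 0.0 − 0.9 − 3.7 − 3.3 − 4.4)/6 = -2.1500
Deviations from mean: 1.5500, 2.1500, 1.2500, -1.5500, -1.1500, -2.2500
Σ(x_t−x̄)(x_{t+2}−x̄) = (1.9375) + (-3.3325) + (-1.4375) + (3.4875) = 0.6550
Denominator Σ(x_t−x̄)² = 17.3750
r_2 = 0.6550 / 17.3750 = 0.038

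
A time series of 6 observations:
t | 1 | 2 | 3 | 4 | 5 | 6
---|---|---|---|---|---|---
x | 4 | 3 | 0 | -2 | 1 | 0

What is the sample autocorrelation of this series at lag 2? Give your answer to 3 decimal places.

-0.250

Mean x̄ = (4 + 3 + 0 − 2 + 1 + 0)/6 = 1.0000
Σ(x_t−x̄)(x_{t+2}−x̄) = (-3.0000) + (-6.0000) + (0.0000) + (3.0000) = -6.0000
Denominator Σ(x_t−x̄)² = 24.0000
r_2 = -6.0000 / 24.0000 = -0.250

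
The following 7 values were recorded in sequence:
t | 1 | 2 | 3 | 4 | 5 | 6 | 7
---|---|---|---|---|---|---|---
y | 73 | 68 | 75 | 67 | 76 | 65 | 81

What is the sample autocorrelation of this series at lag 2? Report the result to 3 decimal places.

0.537

Mean ȳ = (73 + 68 + 75 + 67 + 76 + 65 + 81)/7 = 72.1429
Deviations from mean: 0.8571, -4.1429, 2.8571, -5.1429, 3.8571, -7.1429, 8.8571
Numerator Σ_{t=1}^{5}(y_t−ȳ)(y_{t+2}−ȳ) = 105.6735
Denominator Σ(y_t−ȳ)² = 196.8571
r_2 = 105.6735 / 196.8571 = 0.537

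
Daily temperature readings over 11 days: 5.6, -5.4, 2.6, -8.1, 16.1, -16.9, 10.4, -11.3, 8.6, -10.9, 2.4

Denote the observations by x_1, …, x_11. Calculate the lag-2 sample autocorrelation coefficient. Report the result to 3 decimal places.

Mean x̄ = (5.6 − 5.4 + 2.6 − 8.1 + 16.1 − 16.9 + 10.4 − 11.3 + 8.6 − 10.9 + 2.4)/11 = -0.6273
Numerator Σ_{t=1}^{9}(x_t−x̄)(x_{t+2}−x̄) = 828.8012
Denominator Σ(x_t−x̄)² = 1107.7618
r_2 = 828.8012 / 1107.7618 = 0.748

0.748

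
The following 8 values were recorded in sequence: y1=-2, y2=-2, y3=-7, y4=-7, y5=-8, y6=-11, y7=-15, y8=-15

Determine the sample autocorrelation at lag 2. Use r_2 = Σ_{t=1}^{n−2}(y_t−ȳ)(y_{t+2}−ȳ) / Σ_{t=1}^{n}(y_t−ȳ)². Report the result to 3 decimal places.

0.163

Mean ȳ = (-2 − 2 − 7 − 7 − 8 − 11 − 15 − 15)/8 = -8.3750
Numerator Σ_{t=1}^{6}(y_t−ȳ)(y_{t+2}−ȳ) = 29.3438
Denominator Σ(y_t−ȳ)² = 179.8750
r_2 = 29.3438 / 179.8750 = 0.163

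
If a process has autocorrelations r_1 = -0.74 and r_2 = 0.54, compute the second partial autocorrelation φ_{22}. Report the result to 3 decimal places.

φ_{22} = (r_2 − r_1²) / (1 − r_1²)
r_1² = (-0.74)² = 0.5476
Numerator = 0.54 − 0.5476 = -0.0076; denominator = 1 − 0.5476 = 0.4524
φ_{22} = -0.0076 / 0.4524 = -0.017

-0.017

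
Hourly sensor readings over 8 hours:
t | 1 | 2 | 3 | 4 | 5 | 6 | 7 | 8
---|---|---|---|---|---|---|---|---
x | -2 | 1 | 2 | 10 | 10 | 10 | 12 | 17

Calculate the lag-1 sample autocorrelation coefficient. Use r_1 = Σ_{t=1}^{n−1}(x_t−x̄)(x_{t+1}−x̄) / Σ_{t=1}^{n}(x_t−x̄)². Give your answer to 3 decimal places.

0.515

Mean x̄ = (-2 + 1 + 2 + 10 + 10 + 10 + 12 + 17)/8 = 7.5000
Deviations from mean: -9.5000, -6.5000, -5.5000, 2.5000, 2.5000, 2.5000, 4.5000, 9.5000
Numerator Σ_{t=1}^{7}(x_t−x̄)(x_{t+1}−x̄) = 150.2500
Denominator Σ(x_t−x̄)² = 292.0000
r_1 = 150.2500 / 292.0000 = 0.515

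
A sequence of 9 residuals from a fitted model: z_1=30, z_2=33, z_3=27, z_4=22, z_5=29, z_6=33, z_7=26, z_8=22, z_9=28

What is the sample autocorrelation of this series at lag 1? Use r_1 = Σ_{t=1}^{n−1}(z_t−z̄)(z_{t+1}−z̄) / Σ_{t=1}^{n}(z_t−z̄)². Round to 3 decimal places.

Mean z̄ = (30 + 33 + 27 + 22 + 29 + 33 + 26 + 22 + 28)/9 = 27.7778
Numerator Σ_{t=1}^{8}(z_t−z̄)(z_{t+1}−z̄) = 11.0617
Denominator Σ(z_t−z̄)² = 131.5556
r_1 = 11.0617 / 131.5556 = 0.084

0.084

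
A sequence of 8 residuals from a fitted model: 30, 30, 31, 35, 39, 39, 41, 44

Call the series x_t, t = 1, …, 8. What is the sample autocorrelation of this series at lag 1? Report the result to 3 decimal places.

0.645

Mean x̄ = (30 + 30 + 31 + 35 + 39 + 39 + 41 + 44)/8 = 36.1250
Deviations from mean: -6.1250, -6.1250, -5.1250, -1.1250, 2.8750, 2.8750, 4.8750, 7.8750
Σ(x_t−x̄)(x_{t+1}−x̄) = (37.5156) + (31.3906) + (5.7656) + (-3.2344) + (8.2656) + (14.0156) + (38.3906) = 132.1094
Denominator Σ(x_t−x̄)² = 204.8750
r_1 = 132.1094 / 204.8750 = 0.645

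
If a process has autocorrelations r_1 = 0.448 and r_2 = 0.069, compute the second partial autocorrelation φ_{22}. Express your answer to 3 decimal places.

φ_{22} = (r_2 − r_1²) / (1 − r_1²)
r_1² = (0.448)² = 0.200704
Numerator = 0.069 − 0.2007 = -0.1317; denominator = 1 − 0.2007 = 0.7993
φ_{22} = -0.1317 / 0.7993 = -0.165

-0.165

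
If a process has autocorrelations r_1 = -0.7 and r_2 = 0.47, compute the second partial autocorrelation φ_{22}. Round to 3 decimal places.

φ_{22} = (r_2 − r_1²) / (1 − r_1²)
r_1² = (-0.7)² = 0.49
Numerator = 0.47 − 0.4900 = -0.0200; denominator = 1 − 0.4900 = 0.5100
φ_{22} = -0.0200 / 0.5100 = -0.039

-0.039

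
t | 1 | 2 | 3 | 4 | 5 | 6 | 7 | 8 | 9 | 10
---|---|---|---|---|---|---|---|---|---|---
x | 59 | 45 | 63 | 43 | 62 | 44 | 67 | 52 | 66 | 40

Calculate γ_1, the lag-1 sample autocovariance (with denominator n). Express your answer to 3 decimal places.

Mean x̄ = (59 + 45 + 63 + 43 + 62 + 44 + 67 + 52 + 66 + 40)/10 = 54.1000
Σ_{t=1}^{9}(x_t−x̄)(x_{t+1}−x̄) = -742.0100
γ_1 = -742.0100 / 10 = -74.201

-74.201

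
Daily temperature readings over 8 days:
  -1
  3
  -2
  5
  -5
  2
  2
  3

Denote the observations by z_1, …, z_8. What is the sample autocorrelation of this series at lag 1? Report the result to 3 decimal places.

Mean z̄ = (-1 + 3 − 2 + 5 − 5 + 2 + 2 + 3)/8 = 0.8750
Deviations from mean: -1.8750, 2.1250, -2.8750, 4.1250, -5.8750, 1.1250, 1.1250, 2.1250
Σ(z_t−z̄)(z_{t+1}−z̄) = (-3.9844) + (-6.1094) + (-11.8594) + (-24.2344) + (-6.6094) + (1.2656) + (2.3906) = -49.1406
Denominator Σ(z_t−z̄)² = 74.8750
r_1 = -49.1406 / 74.8750 = -0.656

-0.656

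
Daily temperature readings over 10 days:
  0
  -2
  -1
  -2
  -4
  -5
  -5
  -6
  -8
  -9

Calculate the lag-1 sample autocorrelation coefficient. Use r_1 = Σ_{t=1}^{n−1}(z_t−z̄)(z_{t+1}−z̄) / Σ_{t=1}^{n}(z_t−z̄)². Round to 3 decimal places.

Mean z̄ = (0 − 2 − 1 − 2 − 4 − 5 − 5 − 6 − 8 − 9)/10 = -4.2000
Numerator Σ_{t=1}^{9}(z_t−z̄)(z_{t+1}−z̄) = 50.7600
Denominator Σ(z_t−z̄)² = 79.6000
r_1 = 50.7600 / 79.6000 = 0.638

0.638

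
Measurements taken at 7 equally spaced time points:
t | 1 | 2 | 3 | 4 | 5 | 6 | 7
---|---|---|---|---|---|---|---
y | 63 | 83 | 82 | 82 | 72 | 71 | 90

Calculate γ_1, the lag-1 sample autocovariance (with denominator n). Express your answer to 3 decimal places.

Mean ȳ = (63 + 83 + 82 + 82 + 72 + 71 + 90)/7 = 77.5714
Σ_{t=1}^{6}(y_t−ȳ)(y_{t+1}−ȳ) = -105.1837
γ_1 = -105.1837 / 7 = -15.026

-15.026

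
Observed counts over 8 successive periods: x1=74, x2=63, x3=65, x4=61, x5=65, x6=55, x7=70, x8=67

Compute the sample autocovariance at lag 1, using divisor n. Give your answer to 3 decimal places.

Mean x̄ = (74 + 63 + 65 + 61 + 65 + 55 + 70 + 67)/8 = 65.0000
Σ_{t=1}^{7}(x_t−x̄)(x_{t+1}−x̄) = -58.0000
γ_1 = -58.0000 / 8 = -7.250

-7.250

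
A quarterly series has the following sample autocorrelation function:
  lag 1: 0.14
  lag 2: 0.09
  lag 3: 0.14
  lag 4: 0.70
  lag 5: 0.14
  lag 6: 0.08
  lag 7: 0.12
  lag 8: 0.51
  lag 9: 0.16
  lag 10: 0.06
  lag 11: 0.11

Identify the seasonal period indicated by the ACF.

4

The largest autocorrelation is r_4 = 0.70, with a weaker echo at lag 8 (0.51); the remaining lags stay at or below 0.16.
The dominant spike at lag 4 indicates a seasonal period of 4.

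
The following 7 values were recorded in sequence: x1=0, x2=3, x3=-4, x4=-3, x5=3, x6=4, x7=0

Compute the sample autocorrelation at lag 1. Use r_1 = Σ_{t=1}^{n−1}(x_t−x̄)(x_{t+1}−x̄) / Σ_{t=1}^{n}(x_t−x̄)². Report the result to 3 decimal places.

0.027

Mean x̄ = (0 + 3 − 4 − 3 + 3 + 4 + 0)/7 = 0.4286
Deviations from mean: -0.4286, 2.5714, -4.4286, -3.4286, 2.5714, 3.5714, -0.4286
Σ(x_t−x̄)(x_{t+1}−x̄) = (-1.1020) + (-11.3878) + (15.1837) + (-8.8163) + (9.1837) + (-1.5306) = 1.5306
Denominator Σ(x_t−x̄)² = 57.7143
r_1 = 1.5306 / 57.7143 = 0.027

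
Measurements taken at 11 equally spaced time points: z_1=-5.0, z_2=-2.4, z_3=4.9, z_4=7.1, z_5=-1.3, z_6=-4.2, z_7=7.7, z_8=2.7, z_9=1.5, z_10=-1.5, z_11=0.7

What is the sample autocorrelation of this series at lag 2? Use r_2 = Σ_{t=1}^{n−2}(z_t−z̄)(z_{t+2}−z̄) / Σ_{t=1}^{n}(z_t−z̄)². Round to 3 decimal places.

Mean z̄ = (-5.0 − 2.4 + 4.9 + 7.1 − 1.3 − 4.2 + 7.7 + 2.7 + 1.5 − 1.5 + 0.7)/11 = 0.9273
Numerator Σ_{t=1}^{9}(z_t−z̄)(z_{t+2}−z̄) = -109.3115
Denominator Σ(z_t−z̄)² = 186.6218
r_2 = -109.3115 / 186.6218 = -0.586

-0.586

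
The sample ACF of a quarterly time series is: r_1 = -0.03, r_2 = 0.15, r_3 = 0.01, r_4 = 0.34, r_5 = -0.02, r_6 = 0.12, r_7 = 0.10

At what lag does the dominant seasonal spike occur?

4

The largest autocorrelation is r_4 = 0.34; the remaining lags stay at or below 0.15.
The dominant spike at lag 4 indicates a seasonal period of 4.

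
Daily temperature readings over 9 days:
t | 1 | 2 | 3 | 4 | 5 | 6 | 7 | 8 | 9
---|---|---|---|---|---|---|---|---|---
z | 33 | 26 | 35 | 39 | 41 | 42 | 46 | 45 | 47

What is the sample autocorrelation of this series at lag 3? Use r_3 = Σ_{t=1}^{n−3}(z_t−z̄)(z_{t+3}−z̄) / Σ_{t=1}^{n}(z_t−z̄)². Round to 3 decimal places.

Mean z̄ = (33 + 26 + 35 + 39 + 41 + 42 + 46 + 45 + 47)/9 = 39.3333
Σ(z_t−z̄)(z_{t+3}−z̄) = (2.1111) + (-22.2222) + (-11.5556) + (-2.2222) + (9.4444) + (20.4444) = -4.0000
Denominator Σ(z_t−z̄)² = 382.0000
r_3 = -4.0000 / 382.0000 = -0.010

-0.010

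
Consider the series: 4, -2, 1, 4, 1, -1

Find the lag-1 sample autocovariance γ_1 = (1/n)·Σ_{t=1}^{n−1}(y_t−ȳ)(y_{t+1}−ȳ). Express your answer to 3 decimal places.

-1.505

Mean ȳ = (4 − 2 + 1 + 4 + 1 − 1)/6 = 1.1667
Σ_{t=1}^{5}(y_t−ȳ)(y_{t+1}−ȳ) = -9.0278
γ_1 = -9.0278 / 6 = -1.505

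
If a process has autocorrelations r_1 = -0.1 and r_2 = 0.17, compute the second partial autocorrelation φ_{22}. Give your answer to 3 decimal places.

0.162

φ_{22} = (r_2 − r_1²) / (1 − r_1²)
r_1² = (-0.1)² = 0.01
Numerator = 0.17 − 0.0100 = 0.1600; denominator = 1 − 0.0100 = 0.9900
φ_{22} = 0.1600 / 0.9900 = 0.162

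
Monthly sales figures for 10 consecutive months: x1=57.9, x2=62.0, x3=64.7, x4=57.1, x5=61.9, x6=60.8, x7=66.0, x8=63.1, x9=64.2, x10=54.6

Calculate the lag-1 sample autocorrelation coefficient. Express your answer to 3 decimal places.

-0.204

Mean x̄ = (57.9 + 62.0 + 64.7 + 57.1 + 61.9 + 60.8 + 66.0 + 63.1 + 64.2 + 54.6)/10 = 61.2300
Numerator Σ_{t=1}^{9}(x_t−x̄)(x_{t+1}−x̄) = -24.5469
Denominator Σ(x_t−x̄)² = 120.4410
r_1 = -24.5469 / 120.4410 = -0.204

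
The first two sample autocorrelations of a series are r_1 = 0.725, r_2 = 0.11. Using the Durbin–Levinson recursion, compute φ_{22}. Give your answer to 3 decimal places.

-0.876

φ_{22} = (r_2 − r_1²) / (1 − r_1²)
r_1² = (0.725)² = 0.525625
Numerator = 0.11 − 0.5256 = -0.4156; denominator = 1 − 0.5256 = 0.4744
φ_{22} = -0.4156 / 0.4744 = -0.876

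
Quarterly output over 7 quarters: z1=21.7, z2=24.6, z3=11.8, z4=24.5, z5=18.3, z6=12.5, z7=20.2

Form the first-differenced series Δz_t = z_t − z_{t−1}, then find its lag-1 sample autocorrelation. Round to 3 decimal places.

First differences Δz: 2.9, -12.8, 12.7, -6.2, -5.8, 7.7
Mean of differences = -0.2500
Numerator Σ(Δz_t−Δz̄)(Δz_{t+1}−Δz̄) = -290.2075
Denominator Σ(Δz_t−Δz̄)² = 464.5350
r_1(Δz) = -290.2075 / 464.5350 = -0.625

-0.625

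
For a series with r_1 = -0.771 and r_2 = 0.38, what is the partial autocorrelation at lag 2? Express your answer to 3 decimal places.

φ_{22} = (r_2 − r_1²) / (1 − r_1²)
r_1² = (-0.771)² = 0.594441
Numerator = 0.38 − 0.5944 = -0.2144; denominator = 1 − 0.5944 = 0.4056
φ_{22} = -0.2144 / 0.4056 = -0.529

-0.529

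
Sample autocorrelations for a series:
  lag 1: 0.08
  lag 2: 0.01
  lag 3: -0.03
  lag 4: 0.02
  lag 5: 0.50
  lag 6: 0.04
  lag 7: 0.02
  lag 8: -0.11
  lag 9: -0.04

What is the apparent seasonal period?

The largest autocorrelation is r_5 = 0.50; the remaining lags stay at or below 0.08.
The dominant spike at lag 5 indicates a seasonal period of 5.

5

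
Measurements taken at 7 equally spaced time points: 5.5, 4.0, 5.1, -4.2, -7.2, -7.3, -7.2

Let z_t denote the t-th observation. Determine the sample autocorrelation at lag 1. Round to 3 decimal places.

0.605

Mean z̄ = (5.5 + 4.0 + 5.1 − 4.2 − 7.2 − 7.3 − 7.2)/7 = -1.6143
Σ(z_t−z̄)(z_{t+1}−z̄) = (39.9416) + (37.6959) + (-17.3612) + (14.4431) + (31.7588) + (31.7588) = 138.2369
Denominator Σ(z_t−z̄)² = 228.6286
r_1 = 138.2369 / 228.6286 = 0.605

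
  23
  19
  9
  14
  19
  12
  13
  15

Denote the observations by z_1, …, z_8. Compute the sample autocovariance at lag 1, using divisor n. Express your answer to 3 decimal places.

0.719

Mean z̄ = (23 + 19 + 9 + 14 + 19 + 12 + 13 + 15)/8 = 15.5000
Deviations: 7.5000, 3.5000, -6.5000, -1.5000, 3.5000, -3.5000, -2.5000, -0.5000
Σ_{t=1}^{7}(z_t−z̄)(z_{t+1}−z̄) = 5.7500
γ_1 = 5.7500 / 8 = 0.719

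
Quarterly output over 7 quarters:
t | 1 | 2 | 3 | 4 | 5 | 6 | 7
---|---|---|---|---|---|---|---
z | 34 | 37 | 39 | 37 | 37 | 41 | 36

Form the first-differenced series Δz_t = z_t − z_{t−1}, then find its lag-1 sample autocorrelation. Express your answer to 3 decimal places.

First differences Δz: 3, 2, -2, 0, 4, -5
Mean of differences = 0.3333
Numerator Σ(Δz_t−Δz̄)(Δz_{t+1}−Δz̄) = -19.4444
Denominator Σ(Δz_t−Δz̄)² = 57.3333
r_1(Δz) = -19.4444 / 57.3333 = -0.339

-0.339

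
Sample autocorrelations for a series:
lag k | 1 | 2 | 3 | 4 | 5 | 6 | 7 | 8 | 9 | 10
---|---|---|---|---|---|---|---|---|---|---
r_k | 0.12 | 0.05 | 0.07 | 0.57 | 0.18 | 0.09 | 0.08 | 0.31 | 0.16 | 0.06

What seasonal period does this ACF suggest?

The largest autocorrelation is r_4 = 0.57, with a weaker echo at lag 8 (0.31); the remaining lags stay at or below 0.18.
The dominant spike at lag 4 indicates a seasonal period of 4.

4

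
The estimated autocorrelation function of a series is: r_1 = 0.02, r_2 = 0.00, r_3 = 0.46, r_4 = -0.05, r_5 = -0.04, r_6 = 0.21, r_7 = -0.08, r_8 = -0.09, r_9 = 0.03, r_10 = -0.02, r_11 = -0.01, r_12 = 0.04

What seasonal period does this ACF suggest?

The largest autocorrelation is r_3 = 0.46, with a weaker echo at lag 6 (0.21); the remaining lags stay at or below 0.04.
The dominant spike at lag 3 indicates a seasonal period of 3.

3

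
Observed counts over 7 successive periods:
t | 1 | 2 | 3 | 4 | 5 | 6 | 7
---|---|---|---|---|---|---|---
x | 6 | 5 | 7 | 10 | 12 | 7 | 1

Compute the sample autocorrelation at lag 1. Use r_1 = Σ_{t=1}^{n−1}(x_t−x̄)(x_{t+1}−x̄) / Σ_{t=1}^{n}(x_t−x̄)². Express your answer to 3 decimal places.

Mean x̄ = (6 + 5 + 7 + 10 + 12 + 7 + 1)/7 = 6.8571
Numerator Σ_{t=1}^{6}(x_t−x̄)(x_{t+1}−x̄) = 17.8367
Denominator Σ(x_t−x̄)² = 74.8571
r_1 = 17.8367 / 74.8571 = 0.238

0.238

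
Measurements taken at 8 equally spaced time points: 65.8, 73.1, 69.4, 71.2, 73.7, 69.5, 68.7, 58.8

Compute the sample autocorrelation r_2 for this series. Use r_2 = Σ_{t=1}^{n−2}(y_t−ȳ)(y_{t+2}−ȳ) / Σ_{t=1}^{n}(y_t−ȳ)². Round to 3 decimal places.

0.037

Mean ȳ = (65.8 + 73.1 + 69.4 + 71.2 + 73.7 + 69.5 + 68.7 + 58.8)/8 = 68.7750
Numerator Σ_{t=1}^{6}(y_t−ȳ)(y_{t+2}−ȳ) = 5.8638
Denominator Σ(y_t−ȳ)² = 158.1150
r_2 = 5.8638 / 158.1150 = 0.037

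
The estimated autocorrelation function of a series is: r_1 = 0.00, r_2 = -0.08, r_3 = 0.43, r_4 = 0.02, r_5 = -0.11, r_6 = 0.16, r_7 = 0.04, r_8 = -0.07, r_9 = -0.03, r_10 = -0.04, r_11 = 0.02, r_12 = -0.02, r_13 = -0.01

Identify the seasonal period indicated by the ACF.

3

The largest autocorrelation is r_3 = 0.43, with a weaker echo at lag 6 (0.16); the remaining lags stay at or below 0.04.
The dominant spike at lag 3 indicates a seasonal period of 3.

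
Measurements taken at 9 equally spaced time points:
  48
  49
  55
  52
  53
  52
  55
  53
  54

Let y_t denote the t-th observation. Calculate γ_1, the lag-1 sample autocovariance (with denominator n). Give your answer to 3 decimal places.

Mean ȳ = (48 + 49 + 55 + 52 + 53 + 52 + 55 + 53 + 54)/9 = 52.3333
Σ_{t=1}^{8}(y_t−ȳ)(y_{t+1}−ȳ) = 6.2222
γ_1 = 6.2222 / 9 = 0.691

0.691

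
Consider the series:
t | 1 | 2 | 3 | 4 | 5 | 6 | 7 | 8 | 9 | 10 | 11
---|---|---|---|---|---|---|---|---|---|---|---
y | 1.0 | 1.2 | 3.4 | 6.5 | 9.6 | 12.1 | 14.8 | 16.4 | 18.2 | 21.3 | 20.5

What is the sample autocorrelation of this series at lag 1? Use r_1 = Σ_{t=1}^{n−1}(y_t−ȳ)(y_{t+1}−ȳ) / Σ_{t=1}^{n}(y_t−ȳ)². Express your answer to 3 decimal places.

0.785

Mean ȳ = (1.0 + 1.2 + 3.4 + 6.5 + 9.6 + 12.1 + 14.8 + 16.4 + 18.2 + 21.3 + 20.5)/11 = 11.3636
Numerator Σ_{t=1}^{10}(y_t−ȳ)(y_{t+1}−ȳ) = 445.2614
Denominator Σ(y_t−ȳ)² = 567.5455
r_1 = 445.2614 / 567.5455 = 0.785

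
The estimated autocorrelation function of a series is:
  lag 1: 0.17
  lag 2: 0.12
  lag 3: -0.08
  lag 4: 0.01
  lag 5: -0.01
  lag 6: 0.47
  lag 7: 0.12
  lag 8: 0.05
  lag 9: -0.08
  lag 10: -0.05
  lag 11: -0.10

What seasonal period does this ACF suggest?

The largest autocorrelation is r_6 = 0.47; the remaining lags stay at or below 0.17.
The dominant spike at lag 6 indicates a seasonal period of 6.

6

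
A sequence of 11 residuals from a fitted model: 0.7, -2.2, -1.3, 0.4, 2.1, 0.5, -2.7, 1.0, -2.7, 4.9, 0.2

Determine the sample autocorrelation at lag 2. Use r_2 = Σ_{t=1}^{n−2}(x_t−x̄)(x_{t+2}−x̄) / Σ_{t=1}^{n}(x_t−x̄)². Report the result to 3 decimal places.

0.046

Mean x̄ = (0.7 − 2.2 − 1.3 + 0.4 + 2.1 + 0.5 − 2.7 + 1.0 − 2.7 + 4.9 + 0.2)/11 = 0.0818
Numerator Σ_{t=1}^{9}(x_t−x̄)(x_{t+2}−x̄) = 2.3675
Denominator Σ(x_t−x̄)² = 51.3964
r_2 = 2.3675 / 51.3964 = 0.046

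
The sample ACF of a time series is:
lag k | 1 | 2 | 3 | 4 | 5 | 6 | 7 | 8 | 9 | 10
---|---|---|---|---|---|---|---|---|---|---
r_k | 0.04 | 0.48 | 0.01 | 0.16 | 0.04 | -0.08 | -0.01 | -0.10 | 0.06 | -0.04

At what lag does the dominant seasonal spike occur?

The largest autocorrelation is r_2 = 0.48, with a weaker echo at lag 4 (0.16); the remaining lags stay at or below 0.06.
The dominant spike at lag 2 indicates a seasonal period of 2.

2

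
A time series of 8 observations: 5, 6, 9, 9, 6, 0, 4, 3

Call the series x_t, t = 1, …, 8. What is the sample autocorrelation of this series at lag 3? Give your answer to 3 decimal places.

-0.416

Mean x̄ = (5 + 6 + 9 + 9 + 6 + 0 + 4 + 3)/8 = 5.2500
Deviations from mean: -0.2500, 0.7500, 3.7500, 3.7500, 0.7500, -5.2500, -1.2500, -2.2500
Numerator Σ_{t=1}^{5}(x_t−x̄)(x_{t+3}−x̄) = -26.4375
Denominator Σ(x_t−x̄)² = 63.5000
r_3 = -26.4375 / 63.5000 = -0.416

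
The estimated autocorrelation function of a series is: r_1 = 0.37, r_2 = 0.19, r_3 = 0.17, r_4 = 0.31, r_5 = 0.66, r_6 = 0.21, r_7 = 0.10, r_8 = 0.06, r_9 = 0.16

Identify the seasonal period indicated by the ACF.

The largest autocorrelation is r_5 = 0.66; the remaining lags stay at or below 0.37. The elevated value at lag 1 (0.37), dropping to 0.19 at lag 2, reflects decaying short-term dependence rather than seasonality.
The dominant spike at lag 5 indicates a seasonal period of 5.

5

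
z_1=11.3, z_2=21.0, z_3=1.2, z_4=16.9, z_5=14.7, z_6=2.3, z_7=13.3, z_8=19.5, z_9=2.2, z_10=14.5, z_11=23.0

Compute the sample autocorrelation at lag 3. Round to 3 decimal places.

Mean z̄ = (11.3 + 21.0 + 1.2 + 16.9 + 14.7 + 2.3 + 13.3 + 19.5 + 2.2 + 14.5 + 23.0)/11 = 12.7182
Numerator Σ_{t=1}^{8}(z_t−z̄)(z_{t+3}−z̄) = 326.7008
Denominator Σ(z_t−z̄)² = 599.0764
r_3 = 326.7008 / 599.0764 = 0.545

0.545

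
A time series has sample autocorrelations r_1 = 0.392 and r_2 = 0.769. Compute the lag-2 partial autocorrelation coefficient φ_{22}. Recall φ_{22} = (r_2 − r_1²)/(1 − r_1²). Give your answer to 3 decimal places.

φ_{22} = (r_2 − r_1²) / (1 − r_1²)
r_1² = (0.392)² = 0.153664
Numerator = 0.769 − 0.1537 = 0.6153; denominator = 1 − 0.1537 = 0.8463
φ_{22} = 0.6153 / 0.8463 = 0.727

0.727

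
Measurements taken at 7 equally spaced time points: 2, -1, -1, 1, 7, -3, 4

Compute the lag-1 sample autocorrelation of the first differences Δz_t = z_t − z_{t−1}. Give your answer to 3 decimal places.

-0.595

First differences Δz: -3, 0, 2, 6, -10, 7
Mean of differences = 0.3333
Numerator Σ(Δz_t−Δz̄)(Δz_{t+1}−Δz̄) = -117.4444
Denominator Σ(Δz_t−Δz̄)² = 197.3333
r_1(Δz) = -117.4444 / 197.3333 = -0.595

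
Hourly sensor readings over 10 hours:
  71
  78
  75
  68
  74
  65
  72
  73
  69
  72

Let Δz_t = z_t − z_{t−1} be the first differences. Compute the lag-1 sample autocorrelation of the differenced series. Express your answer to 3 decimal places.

First differences Δz: 7, -3, -7, 6, -9, 7, 1, -4, 3
Mean of differences = 0.1111
Numerator Σ(Δz_t−Δz̄)(Δz_{t+1}−Δz̄) = -167.0123
Denominator Σ(Δz_t−Δz̄)² = 298.8889
r_1(Δz) = -167.0123 / 298.8889 = -0.559

-0.559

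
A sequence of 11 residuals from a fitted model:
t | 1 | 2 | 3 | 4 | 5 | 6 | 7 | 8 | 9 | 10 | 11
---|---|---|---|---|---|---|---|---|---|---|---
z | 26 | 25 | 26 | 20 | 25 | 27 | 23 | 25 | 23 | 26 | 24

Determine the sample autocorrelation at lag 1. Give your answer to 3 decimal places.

-0.374

Mean z̄ = (26 + 25 + 26 + 20 + 25 + 27 + 23 + 25 + 23 + 26 + 24)/11 = 24.5455
Numerator Σ_{t=1}^{10}(z_t−z̄)(z_{t+1}−z̄) = -14.4793
Denominator Σ(z_t−z̄)² = 38.7273
r_1 = -14.4793 / 38.7273 = -0.374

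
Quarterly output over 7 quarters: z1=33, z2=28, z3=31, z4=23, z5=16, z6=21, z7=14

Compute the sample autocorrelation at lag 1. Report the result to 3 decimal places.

Mean z̄ = (33 + 28 + 31 + 23 + 16 + 21 + 14)/7 = 23.7143
Deviations from mean: 9.2857, 4.2857, 7.2857, -0.7143, -7.7143, -2.7143, -9.7143
Numerator Σ_{t=1}^{6}(z_t−z̄)(z_{t+1}−z̄) = 118.6327
Denominator Σ(z_t−z̄)² = 319.4286
r_1 = 118.6327 / 319.4286 = 0.371

0.371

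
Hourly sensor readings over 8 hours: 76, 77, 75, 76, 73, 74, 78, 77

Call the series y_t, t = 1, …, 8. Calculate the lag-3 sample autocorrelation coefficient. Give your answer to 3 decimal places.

Mean ȳ = (76 + 77 + 75 + 76 + 73 + 74 + 78 + 77)/8 = 75.7500
Deviations from mean: 0.2500, 1.2500, -0.7500, 0.2500, -2.7500, -1.7500, 2.2500, 1.2500
Σ(y_t−ȳ)(y_{t+3}−ȳ) = (0.0625) + (-3.4375) + (1.3125) + (0.5625) + (-3.4375) = -4.9375
Denominator Σ(y_t−ȳ)² = 19.5000
r_3 = -4.9375 / 19.5000 = -0.253

-0.253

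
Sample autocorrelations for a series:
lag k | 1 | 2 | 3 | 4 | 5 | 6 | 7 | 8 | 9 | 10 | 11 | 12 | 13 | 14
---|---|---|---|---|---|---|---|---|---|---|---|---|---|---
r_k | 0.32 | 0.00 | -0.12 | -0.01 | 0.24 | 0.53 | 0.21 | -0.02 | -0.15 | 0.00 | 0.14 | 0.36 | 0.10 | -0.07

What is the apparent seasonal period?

6

The largest autocorrelation is r_6 = 0.53, with a weaker echo at lag 12 (0.36); the remaining lags stay at or below 0.32. The elevated value at lag 1 (0.32), dropping to 0.00 at lag 2, reflects decaying short-term dependence rather than seasonality.
The dominant spike at lag 6 indicates a seasonal period of 6.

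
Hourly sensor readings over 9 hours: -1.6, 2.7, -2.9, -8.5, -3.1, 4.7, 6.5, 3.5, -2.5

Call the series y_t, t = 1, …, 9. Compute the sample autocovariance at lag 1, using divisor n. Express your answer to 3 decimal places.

7.689

Mean ȳ = (-1.6 + 2.7 − 2.9 − 8.5 − 3.1 + 4.7 + 6.5 + 3.5 − 2.5)/9 = -0.1333
Σ_{t=1}^{8}(y_t−ȳ)(y_{t+1}−ȳ) = 69.1989
γ_1 = 69.1989 / 9 = 7.689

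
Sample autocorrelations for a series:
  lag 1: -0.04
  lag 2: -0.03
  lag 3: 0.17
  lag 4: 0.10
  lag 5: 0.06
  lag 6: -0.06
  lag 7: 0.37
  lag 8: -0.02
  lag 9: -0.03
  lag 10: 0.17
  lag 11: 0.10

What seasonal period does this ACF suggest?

7

The largest autocorrelation is r_7 = 0.37; the remaining lags stay at or below 0.17.
The dominant spike at lag 7 indicates a seasonal period of 7.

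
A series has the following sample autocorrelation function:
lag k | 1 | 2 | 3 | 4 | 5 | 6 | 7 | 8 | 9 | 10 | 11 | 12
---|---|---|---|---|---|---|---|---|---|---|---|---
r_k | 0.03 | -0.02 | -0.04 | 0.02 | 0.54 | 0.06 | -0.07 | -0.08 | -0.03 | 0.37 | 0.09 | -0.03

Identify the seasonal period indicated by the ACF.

5

The largest autocorrelation is r_5 = 0.54, with a weaker echo at lag 10 (0.37); the remaining lags stay at or below 0.09.
The dominant spike at lag 5 indicates a seasonal period of 5.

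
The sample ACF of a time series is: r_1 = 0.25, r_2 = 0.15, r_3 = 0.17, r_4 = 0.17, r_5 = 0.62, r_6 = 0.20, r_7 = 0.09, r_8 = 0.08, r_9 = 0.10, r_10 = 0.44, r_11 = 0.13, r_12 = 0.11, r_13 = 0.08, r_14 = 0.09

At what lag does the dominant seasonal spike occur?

The largest autocorrelation is r_5 = 0.62, with a weaker echo at lag 10 (0.44); the remaining lags stay at or below 0.25. The elevated value at lag 1 (0.25), dropping to 0.15 at lag 2, reflects decaying short-term dependence rather than seasonality.
The dominant spike at lag 5 indicates a seasonal period of 5.

5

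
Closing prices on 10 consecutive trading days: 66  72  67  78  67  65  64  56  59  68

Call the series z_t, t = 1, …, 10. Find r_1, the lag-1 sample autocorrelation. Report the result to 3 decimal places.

0.315

Mean z̄ = (66 + 72 + 67 + 78 + 67 + 65 + 64 + 56 + 59 + 68)/10 = 66.2000
Numerator Σ_{t=1}^{9}(z_t−z̄)(z_{t+1}−z̄) = 106.9600
Denominator Σ(z_t−z̄)² = 339.6000
r_1 = 106.9600 / 339.6000 = 0.315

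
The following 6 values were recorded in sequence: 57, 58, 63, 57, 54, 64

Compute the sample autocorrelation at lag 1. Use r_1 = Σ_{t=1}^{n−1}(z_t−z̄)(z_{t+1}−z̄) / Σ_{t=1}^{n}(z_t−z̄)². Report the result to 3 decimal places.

-0.343

Mean z̄ = (57 + 58 + 63 + 57 + 54 + 64)/6 = 58.8333
Σ(z_t−z̄)(z_{t+1}−z̄) = (1.5278) + (-3.4722) + (-7.6389) + (8.8611) + (-24.9722) = -25.6944
Denominator Σ(z_t−z̄)² = 74.8333
r_1 = -25.6944 / 74.8333 = -0.343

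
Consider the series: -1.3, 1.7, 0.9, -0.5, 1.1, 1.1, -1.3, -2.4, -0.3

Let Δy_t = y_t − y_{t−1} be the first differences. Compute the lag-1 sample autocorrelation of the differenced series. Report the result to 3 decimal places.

-0.106

First differences Δy: 3.0, -0.8, -1.4, 1.6, 0.0, -2.4, -1.1, 2.1
Mean of differences = 0.1250
Numerator Σ(Δy_t−Δȳ)(Δy_{t+1}−Δȳ) = -2.6931
Denominator Σ(Δy_t−Δȳ)² = 25.4150
r_1(Δy) = -2.6931 / 25.4150 = -0.106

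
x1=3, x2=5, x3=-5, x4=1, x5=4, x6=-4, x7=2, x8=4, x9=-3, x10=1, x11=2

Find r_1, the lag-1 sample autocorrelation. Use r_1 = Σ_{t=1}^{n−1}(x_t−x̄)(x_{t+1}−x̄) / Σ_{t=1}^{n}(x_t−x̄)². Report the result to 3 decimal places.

Mean x̄ = (3 + 5 − 5 + 1 + 4 − 4 + 2 + 4 − 3 + 1 + 2)/11 = 0.9091
Numerator Σ_{t=1}^{10}(x_t−x̄)(x_{t+1}−x̄) = -45.3719
Denominator Σ(x_t−x̄)² = 116.9091
r_1 = -45.3719 / 116.9091 = -0.388

-0.388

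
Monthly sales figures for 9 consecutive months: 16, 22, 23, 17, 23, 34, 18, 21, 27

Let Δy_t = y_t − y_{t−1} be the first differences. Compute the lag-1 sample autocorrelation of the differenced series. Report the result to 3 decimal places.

-0.342

First differences Δy: 6, 1, -6, 6, 11, -16, 3, 6
Mean of differences = 1.3750
Numerator Σ(Δy_t−Δȳ)(Δy_{t+1}−Δȳ) = -176.5156
Denominator Σ(Δy_t−Δȳ)² = 515.8750
r_1(Δy) = -176.5156 / 515.8750 = -0.342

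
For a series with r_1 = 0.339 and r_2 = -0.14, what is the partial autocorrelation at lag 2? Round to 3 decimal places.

-0.288

φ_{22} = (r_2 − r_1²) / (1 − r_1²)
r_1² = (0.339)² = 0.114921
Numerator = -0.14 − 0.1149 = -0.2549; denominator = 1 − 0.1149 = 0.8851
φ_{22} = -0.2549 / 0.8851 = -0.288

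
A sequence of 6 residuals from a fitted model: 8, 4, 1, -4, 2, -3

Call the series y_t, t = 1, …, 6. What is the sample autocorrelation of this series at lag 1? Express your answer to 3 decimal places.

Mean ȳ = (8 + 4 + 1 − 4 + 2 − 3)/6 = 1.3333
Deviations from mean: 6.6667, 2.6667, -0.3333, -5.3333, 0.6667, -4.3333
Numerator Σ_{t=1}^{5}(y_t−ȳ)(y_{t+1}−ȳ) = 12.2222
Denominator Σ(y_t−ȳ)² = 99.3333
r_1 = 12.2222 / 99.3333 = 0.123

0.123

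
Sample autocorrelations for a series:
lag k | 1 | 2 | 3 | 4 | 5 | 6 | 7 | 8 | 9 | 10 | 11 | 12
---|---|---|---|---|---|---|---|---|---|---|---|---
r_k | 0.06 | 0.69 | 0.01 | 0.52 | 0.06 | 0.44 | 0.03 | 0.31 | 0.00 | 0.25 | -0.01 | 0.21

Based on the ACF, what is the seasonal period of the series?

The largest autocorrelation is r_2 = 0.69, with weaker echoes at lags 4 (0.52), 6 (0.44), 8 (0.31), 10 (0.25) and 12 (0.21); the remaining lags stay at or below 0.06.
The dominant spike at lag 2 indicates a seasonal period of 2.

2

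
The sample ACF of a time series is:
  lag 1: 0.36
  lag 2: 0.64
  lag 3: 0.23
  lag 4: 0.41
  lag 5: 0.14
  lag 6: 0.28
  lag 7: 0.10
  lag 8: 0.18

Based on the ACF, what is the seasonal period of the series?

2

The largest autocorrelation is r_2 = 0.64, with a weaker echo at lag 4 (0.41); the remaining lags stay at or below 0.36.
The dominant spike at lag 2 indicates a seasonal period of 2.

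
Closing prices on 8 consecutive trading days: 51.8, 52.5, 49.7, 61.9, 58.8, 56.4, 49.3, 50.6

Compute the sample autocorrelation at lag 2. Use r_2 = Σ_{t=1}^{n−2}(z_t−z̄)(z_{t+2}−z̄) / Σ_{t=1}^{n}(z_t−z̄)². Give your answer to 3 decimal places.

-0.223

Mean z̄ = (51.8 + 52.5 + 49.7 + 61.9 + 58.8 + 56.4 + 49.3 + 50.6)/8 = 53.8750
Deviations from mean: -2.0750, -1.3750, -4.1750, 8.0250, 4.9250, 2.5250, -4.5750, -3.2750
Numerator Σ_{t=1}^{6}(z_t−z̄)(z_{t+2}−z̄) = -33.4713
Denominator Σ(z_t−z̄)² = 150.3150
r_2 = -33.4713 / 150.3150 = -0.223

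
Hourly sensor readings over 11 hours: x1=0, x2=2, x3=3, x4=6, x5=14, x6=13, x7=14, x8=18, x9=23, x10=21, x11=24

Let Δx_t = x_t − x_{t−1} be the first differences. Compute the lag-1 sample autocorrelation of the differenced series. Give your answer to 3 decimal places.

-0.306

First differences Δx: 2, 1, 3, 8, -1, 1, 4, 5, -2, 3
Mean of differences = 2.4000
Numerator Σ(Δx_t−Δx̄)(Δx_{t+1}−Δx̄) = -23.3600
Denominator Σ(Δx_t−Δx̄)² = 76.4000
r_1(Δx) = -23.3600 / 76.4000 = -0.306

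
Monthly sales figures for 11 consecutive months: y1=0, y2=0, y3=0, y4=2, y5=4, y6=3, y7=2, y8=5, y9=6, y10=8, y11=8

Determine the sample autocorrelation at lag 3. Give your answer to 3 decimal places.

Mean ȳ = (0 + 0 + 0 + 2 + 4 + 3 + 2 + 5 + 6 + 8 + 8)/11 = 3.4545
Numerator Σ_{t=1}^{8}(y_t−ȳ)(y_{t+3}−ȳ) = 6.9256
Denominator Σ(y_t−ȳ)² = 90.7273
r_3 = 6.9256 / 90.7273 = 0.076

0.076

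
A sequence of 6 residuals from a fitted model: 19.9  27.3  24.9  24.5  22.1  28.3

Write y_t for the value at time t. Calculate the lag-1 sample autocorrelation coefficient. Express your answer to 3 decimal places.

Mean ȳ = (19.9 + 27.3 + 24.9 + 24.5 + 22.1 + 28.3)/6 = 24.5000
Σ(y_t−ȳ)(y_{t+1}−ȳ) = (-12.8800) + (1.1200) + (0.0000) + (0.0000) + (-9.1200) = -20.8800
Denominator Σ(y_t−ȳ)² = 49.3600
r_1 = -20.8800 / 49.3600 = -0.423

-0.423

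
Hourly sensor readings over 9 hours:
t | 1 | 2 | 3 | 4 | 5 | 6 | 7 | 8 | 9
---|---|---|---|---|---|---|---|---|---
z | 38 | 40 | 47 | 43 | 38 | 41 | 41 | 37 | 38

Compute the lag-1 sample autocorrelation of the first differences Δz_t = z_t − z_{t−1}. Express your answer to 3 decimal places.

First differences Δz: 2, 7, -4, -5, 3, 0, -4, 1
Mean of differences = 0.0000
Numerator Σ(Δz_t−Δz̄)(Δz_{t+1}−Δz̄) = -13.0000
Denominator Σ(Δz_t−Δz̄)² = 120.0000
r_1(Δz) = -13.0000 / 120.0000 = -0.108

-0.108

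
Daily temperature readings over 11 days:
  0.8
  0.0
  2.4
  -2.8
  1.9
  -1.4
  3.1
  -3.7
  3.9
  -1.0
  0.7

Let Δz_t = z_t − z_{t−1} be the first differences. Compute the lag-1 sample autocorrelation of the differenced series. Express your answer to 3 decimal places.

-0.906

First differences Δz: -0.8, 2.4, -5.2, 4.7, -3.3, 4.5, -6.8, 7.6, -4.9, 1.7
Mean of differences = -0.0100
Numerator Σ(Δz_t−Δz̄)(Δz_{t+1}−Δz̄) = -197.0601
Denominator Σ(Δz_t−Δz̄)² = 217.5690
r_1(Δz) = -197.0601 / 217.5690 = -0.906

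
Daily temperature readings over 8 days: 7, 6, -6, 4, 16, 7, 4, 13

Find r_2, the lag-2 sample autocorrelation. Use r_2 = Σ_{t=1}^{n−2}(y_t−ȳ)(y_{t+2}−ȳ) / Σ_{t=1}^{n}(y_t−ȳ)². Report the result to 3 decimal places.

-0.484

Mean ȳ = (7 + 6 − 6 + 4 + 16 + 7 + 4 + 13)/8 = 6.3750
Deviations from mean: 0.6250, -0.3750, -12.3750, -2.3750, 9.6250, 0.6250, -2.3750, 6.6250
Σ(y_t−ȳ)(y_{t+2}−ȳ) = (-7.7344) + (0.8906) + (-119.1094) + (-1.4844) + (-22.8594) + (4.1406) = -146.1563
Denominator Σ(y_t−ȳ)² = 301.8750
r_2 = -146.1563 / 301.8750 = -0.484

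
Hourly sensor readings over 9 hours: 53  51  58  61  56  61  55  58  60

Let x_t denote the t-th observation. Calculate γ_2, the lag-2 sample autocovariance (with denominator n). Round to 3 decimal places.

Mean x̄ = (53 + 51 + 58 + 61 + 56 + 61 + 55 + 58 + 60)/9 = 57.0000
Σ_{t=1}^{7}(x_t−x̄)(x_{t+2}−x̄) = -13.0000
γ_2 = -13.0000 / 9 = -1.444

-1.444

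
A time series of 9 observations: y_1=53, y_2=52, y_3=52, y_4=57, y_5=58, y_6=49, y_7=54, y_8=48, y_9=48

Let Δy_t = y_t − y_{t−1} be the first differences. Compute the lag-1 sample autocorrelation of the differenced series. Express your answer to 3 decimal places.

-0.494

First differences Δy: -1, 0, 5, 1, -9, 5, -6, 0
Mean of differences = -0.6250
Numerator Σ(Δy_t−Δȳ)(Δy_{t+1}−Δȳ) = -81.8906
Denominator Σ(Δy_t−Δȳ)² = 165.8750
r_1(Δy) = -81.8906 / 165.8750 = -0.494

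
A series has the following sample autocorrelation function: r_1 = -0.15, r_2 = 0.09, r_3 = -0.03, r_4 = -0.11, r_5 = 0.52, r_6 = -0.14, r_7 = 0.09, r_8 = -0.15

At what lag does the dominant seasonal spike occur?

The largest autocorrelation is r_5 = 0.52; the remaining lags stay at or below 0.09.
The dominant spike at lag 5 indicates a seasonal period of 5.

5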